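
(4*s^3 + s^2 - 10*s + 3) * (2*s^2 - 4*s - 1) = 8*s^5 - 14*s^4 - 28*s^3 + 45*s^2 - 2*s - 3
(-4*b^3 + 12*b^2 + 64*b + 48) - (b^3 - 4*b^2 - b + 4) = -5*b^3 + 16*b^2 + 65*b + 44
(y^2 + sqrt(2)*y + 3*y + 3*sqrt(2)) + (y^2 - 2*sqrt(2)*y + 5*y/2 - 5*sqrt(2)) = 2*y^2 - sqrt(2)*y + 11*y/2 - 2*sqrt(2)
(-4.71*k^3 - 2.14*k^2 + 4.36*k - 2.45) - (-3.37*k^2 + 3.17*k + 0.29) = -4.71*k^3 + 1.23*k^2 + 1.19*k - 2.74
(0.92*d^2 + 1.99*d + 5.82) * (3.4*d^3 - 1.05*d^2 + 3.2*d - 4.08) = 3.128*d^5 + 5.8*d^4 + 20.6425*d^3 - 3.4966*d^2 + 10.5048*d - 23.7456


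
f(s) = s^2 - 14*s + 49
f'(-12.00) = -38.00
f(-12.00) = 361.00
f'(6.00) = -2.00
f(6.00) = 1.00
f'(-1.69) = -17.38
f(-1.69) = 75.52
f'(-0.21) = -14.42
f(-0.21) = 51.98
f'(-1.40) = -16.80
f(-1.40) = 70.56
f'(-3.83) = -21.66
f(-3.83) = 117.29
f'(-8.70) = -31.40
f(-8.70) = 246.49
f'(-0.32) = -14.64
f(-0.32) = 53.58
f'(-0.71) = -15.42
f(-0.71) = 59.44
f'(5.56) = -2.88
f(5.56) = 2.07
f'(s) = 2*s - 14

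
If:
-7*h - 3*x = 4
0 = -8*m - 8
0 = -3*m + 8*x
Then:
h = -23/56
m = -1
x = -3/8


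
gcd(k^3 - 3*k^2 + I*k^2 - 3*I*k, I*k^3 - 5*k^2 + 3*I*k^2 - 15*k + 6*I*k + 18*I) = 1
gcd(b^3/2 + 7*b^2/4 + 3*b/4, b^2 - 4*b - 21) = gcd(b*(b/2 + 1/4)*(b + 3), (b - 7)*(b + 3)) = b + 3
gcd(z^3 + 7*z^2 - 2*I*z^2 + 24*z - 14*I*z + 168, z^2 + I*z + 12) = z + 4*I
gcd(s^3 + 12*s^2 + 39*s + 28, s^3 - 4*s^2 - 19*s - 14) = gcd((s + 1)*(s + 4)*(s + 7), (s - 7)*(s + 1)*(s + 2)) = s + 1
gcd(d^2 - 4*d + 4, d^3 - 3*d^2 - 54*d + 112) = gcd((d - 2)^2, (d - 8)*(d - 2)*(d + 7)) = d - 2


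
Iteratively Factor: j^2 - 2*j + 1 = (j - 1)*(j - 1)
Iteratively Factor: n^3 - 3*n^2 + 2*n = (n - 2)*(n^2 - n) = n*(n - 2)*(n - 1)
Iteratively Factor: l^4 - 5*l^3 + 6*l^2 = (l)*(l^3 - 5*l^2 + 6*l) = l^2*(l^2 - 5*l + 6) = l^2*(l - 3)*(l - 2)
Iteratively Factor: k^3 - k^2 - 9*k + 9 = (k - 3)*(k^2 + 2*k - 3) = (k - 3)*(k - 1)*(k + 3)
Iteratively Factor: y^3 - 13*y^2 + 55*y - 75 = (y - 3)*(y^2 - 10*y + 25) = (y - 5)*(y - 3)*(y - 5)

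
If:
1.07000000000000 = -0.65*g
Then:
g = -1.65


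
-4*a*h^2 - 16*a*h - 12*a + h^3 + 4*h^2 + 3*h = (-4*a + h)*(h + 1)*(h + 3)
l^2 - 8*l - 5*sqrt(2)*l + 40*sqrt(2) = (l - 8)*(l - 5*sqrt(2))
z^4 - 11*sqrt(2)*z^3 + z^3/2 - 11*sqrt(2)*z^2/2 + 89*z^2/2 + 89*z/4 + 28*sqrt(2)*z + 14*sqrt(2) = (z + 1/2)*(z - 8*sqrt(2))*(z - 7*sqrt(2)/2)*(z + sqrt(2)/2)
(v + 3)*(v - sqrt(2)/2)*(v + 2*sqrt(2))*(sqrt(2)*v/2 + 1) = sqrt(2)*v^4/2 + 3*sqrt(2)*v^3/2 + 5*v^3/2 + sqrt(2)*v^2/2 + 15*v^2/2 - 2*v + 3*sqrt(2)*v/2 - 6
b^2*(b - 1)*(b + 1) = b^4 - b^2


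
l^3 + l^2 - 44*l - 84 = (l - 7)*(l + 2)*(l + 6)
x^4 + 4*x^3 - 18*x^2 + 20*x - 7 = (x - 1)^3*(x + 7)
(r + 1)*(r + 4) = r^2 + 5*r + 4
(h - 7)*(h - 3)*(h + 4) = h^3 - 6*h^2 - 19*h + 84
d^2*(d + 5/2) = d^3 + 5*d^2/2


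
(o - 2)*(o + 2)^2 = o^3 + 2*o^2 - 4*o - 8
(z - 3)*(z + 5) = z^2 + 2*z - 15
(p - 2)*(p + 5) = p^2 + 3*p - 10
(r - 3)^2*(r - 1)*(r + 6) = r^4 - r^3 - 27*r^2 + 81*r - 54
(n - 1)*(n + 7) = n^2 + 6*n - 7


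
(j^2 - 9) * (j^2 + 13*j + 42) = j^4 + 13*j^3 + 33*j^2 - 117*j - 378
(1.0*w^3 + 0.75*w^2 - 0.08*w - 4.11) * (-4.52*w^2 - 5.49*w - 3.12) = -4.52*w^5 - 8.88*w^4 - 6.8759*w^3 + 16.6764*w^2 + 22.8135*w + 12.8232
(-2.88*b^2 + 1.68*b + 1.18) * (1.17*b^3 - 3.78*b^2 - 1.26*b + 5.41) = -3.3696*b^5 + 12.852*b^4 - 1.341*b^3 - 22.158*b^2 + 7.602*b + 6.3838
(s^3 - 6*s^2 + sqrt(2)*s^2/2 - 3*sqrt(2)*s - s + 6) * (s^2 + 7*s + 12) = s^5 + sqrt(2)*s^4/2 + s^4 - 31*s^3 + sqrt(2)*s^3/2 - 73*s^2 - 15*sqrt(2)*s^2 - 36*sqrt(2)*s + 30*s + 72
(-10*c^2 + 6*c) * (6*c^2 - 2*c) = -60*c^4 + 56*c^3 - 12*c^2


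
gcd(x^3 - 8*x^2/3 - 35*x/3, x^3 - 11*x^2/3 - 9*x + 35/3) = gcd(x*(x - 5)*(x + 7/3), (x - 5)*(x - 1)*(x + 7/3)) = x^2 - 8*x/3 - 35/3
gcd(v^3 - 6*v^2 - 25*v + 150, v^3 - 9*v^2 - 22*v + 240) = v^2 - v - 30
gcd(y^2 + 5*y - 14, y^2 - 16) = 1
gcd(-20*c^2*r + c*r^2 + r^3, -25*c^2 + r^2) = 5*c + r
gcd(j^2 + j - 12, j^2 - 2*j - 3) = j - 3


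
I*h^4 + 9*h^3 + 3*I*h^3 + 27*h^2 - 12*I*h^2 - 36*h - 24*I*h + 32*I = (h + 4)*(h - 8*I)*(h - I)*(I*h - I)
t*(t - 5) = t^2 - 5*t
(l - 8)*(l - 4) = l^2 - 12*l + 32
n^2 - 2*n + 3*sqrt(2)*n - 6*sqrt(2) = (n - 2)*(n + 3*sqrt(2))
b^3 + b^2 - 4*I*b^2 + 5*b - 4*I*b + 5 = (b + 1)*(b - 5*I)*(b + I)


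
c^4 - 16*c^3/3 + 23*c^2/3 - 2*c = c*(c - 3)*(c - 2)*(c - 1/3)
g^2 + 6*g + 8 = (g + 2)*(g + 4)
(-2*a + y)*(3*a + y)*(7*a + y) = -42*a^3 + a^2*y + 8*a*y^2 + y^3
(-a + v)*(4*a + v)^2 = -16*a^3 + 8*a^2*v + 7*a*v^2 + v^3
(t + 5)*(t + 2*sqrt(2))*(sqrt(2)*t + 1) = sqrt(2)*t^3 + 5*t^2 + 5*sqrt(2)*t^2 + 2*sqrt(2)*t + 25*t + 10*sqrt(2)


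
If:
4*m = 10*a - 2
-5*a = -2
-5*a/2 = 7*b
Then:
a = 2/5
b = -1/7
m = 1/2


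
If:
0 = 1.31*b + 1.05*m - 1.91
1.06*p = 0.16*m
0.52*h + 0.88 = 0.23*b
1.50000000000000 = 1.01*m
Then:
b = 0.27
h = -1.57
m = 1.49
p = 0.22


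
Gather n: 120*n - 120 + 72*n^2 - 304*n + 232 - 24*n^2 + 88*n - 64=48*n^2 - 96*n + 48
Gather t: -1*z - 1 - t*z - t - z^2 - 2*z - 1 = t*(-z - 1) - z^2 - 3*z - 2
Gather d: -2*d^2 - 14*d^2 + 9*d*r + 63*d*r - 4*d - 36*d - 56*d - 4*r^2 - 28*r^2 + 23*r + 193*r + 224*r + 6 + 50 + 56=-16*d^2 + d*(72*r - 96) - 32*r^2 + 440*r + 112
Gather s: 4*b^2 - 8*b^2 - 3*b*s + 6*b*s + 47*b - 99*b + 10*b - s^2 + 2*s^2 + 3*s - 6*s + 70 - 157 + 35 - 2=-4*b^2 - 42*b + s^2 + s*(3*b - 3) - 54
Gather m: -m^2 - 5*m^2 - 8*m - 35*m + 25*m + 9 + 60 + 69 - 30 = -6*m^2 - 18*m + 108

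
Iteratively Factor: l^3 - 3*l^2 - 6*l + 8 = (l + 2)*(l^2 - 5*l + 4) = (l - 4)*(l + 2)*(l - 1)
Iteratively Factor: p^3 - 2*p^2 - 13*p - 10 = (p + 1)*(p^2 - 3*p - 10) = (p - 5)*(p + 1)*(p + 2)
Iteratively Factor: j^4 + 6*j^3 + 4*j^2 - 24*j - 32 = (j + 2)*(j^3 + 4*j^2 - 4*j - 16) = (j + 2)^2*(j^2 + 2*j - 8) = (j - 2)*(j + 2)^2*(j + 4)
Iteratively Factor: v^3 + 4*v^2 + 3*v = (v + 1)*(v^2 + 3*v) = (v + 1)*(v + 3)*(v)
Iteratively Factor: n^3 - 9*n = (n)*(n^2 - 9) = n*(n - 3)*(n + 3)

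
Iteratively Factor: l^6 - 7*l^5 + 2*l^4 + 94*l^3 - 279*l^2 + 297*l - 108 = (l - 3)*(l^5 - 4*l^4 - 10*l^3 + 64*l^2 - 87*l + 36) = (l - 3)*(l + 4)*(l^4 - 8*l^3 + 22*l^2 - 24*l + 9) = (l - 3)*(l - 1)*(l + 4)*(l^3 - 7*l^2 + 15*l - 9) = (l - 3)*(l - 1)^2*(l + 4)*(l^2 - 6*l + 9) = (l - 3)^2*(l - 1)^2*(l + 4)*(l - 3)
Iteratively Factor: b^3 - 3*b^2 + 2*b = (b - 2)*(b^2 - b) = b*(b - 2)*(b - 1)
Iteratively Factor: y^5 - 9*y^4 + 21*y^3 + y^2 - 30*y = (y - 5)*(y^4 - 4*y^3 + y^2 + 6*y) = (y - 5)*(y - 2)*(y^3 - 2*y^2 - 3*y) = (y - 5)*(y - 2)*(y + 1)*(y^2 - 3*y) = y*(y - 5)*(y - 2)*(y + 1)*(y - 3)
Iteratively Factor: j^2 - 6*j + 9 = (j - 3)*(j - 3)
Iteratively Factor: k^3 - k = (k - 1)*(k^2 + k) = k*(k - 1)*(k + 1)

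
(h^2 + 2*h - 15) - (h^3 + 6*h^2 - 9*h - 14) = -h^3 - 5*h^2 + 11*h - 1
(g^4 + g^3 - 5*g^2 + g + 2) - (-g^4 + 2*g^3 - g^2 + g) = 2*g^4 - g^3 - 4*g^2 + 2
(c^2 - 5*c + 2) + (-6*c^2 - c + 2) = -5*c^2 - 6*c + 4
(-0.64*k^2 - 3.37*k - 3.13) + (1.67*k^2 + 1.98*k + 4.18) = 1.03*k^2 - 1.39*k + 1.05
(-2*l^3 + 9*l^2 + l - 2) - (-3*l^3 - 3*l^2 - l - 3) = l^3 + 12*l^2 + 2*l + 1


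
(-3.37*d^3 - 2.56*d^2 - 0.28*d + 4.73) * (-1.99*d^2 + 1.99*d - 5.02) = 6.7063*d^5 - 1.6119*d^4 + 12.3802*d^3 + 2.8813*d^2 + 10.8183*d - 23.7446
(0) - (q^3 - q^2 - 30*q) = -q^3 + q^2 + 30*q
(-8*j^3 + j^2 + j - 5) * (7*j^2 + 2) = -56*j^5 + 7*j^4 - 9*j^3 - 33*j^2 + 2*j - 10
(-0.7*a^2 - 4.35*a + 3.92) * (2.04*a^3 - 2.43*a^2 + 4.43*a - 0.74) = -1.428*a^5 - 7.173*a^4 + 15.4663*a^3 - 28.2781*a^2 + 20.5846*a - 2.9008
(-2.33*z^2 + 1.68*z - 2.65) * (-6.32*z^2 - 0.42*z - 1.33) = 14.7256*z^4 - 9.639*z^3 + 19.1413*z^2 - 1.1214*z + 3.5245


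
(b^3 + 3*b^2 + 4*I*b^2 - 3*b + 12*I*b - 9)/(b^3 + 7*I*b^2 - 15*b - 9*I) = (b + 3)/(b + 3*I)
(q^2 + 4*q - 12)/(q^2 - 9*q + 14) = (q + 6)/(q - 7)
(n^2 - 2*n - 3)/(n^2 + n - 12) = (n + 1)/(n + 4)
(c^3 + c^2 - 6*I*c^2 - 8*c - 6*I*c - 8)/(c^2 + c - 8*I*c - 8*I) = (c^2 - 6*I*c - 8)/(c - 8*I)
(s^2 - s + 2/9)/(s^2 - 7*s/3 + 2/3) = (s - 2/3)/(s - 2)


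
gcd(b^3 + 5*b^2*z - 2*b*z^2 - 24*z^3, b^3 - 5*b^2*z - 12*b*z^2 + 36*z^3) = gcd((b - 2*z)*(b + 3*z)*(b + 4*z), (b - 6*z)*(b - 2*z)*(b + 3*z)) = -b^2 - b*z + 6*z^2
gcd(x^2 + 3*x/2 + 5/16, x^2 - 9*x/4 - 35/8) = x + 5/4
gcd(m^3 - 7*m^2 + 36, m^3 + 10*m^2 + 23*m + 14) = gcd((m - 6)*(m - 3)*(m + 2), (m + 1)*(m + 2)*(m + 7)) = m + 2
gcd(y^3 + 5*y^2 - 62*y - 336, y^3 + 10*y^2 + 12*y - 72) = y + 6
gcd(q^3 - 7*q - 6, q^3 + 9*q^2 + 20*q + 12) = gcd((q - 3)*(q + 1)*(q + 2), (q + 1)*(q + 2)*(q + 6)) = q^2 + 3*q + 2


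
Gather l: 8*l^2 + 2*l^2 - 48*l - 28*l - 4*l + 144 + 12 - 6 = 10*l^2 - 80*l + 150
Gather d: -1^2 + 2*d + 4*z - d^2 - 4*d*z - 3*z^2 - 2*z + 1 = -d^2 + d*(2 - 4*z) - 3*z^2 + 2*z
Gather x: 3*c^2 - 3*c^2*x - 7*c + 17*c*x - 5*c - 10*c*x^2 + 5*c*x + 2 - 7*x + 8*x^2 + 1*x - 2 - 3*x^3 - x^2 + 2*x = 3*c^2 - 12*c - 3*x^3 + x^2*(7 - 10*c) + x*(-3*c^2 + 22*c - 4)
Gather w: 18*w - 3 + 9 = 18*w + 6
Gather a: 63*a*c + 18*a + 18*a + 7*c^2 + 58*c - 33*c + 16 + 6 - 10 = a*(63*c + 36) + 7*c^2 + 25*c + 12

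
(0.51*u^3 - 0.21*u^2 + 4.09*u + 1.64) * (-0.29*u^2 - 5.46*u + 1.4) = -0.1479*u^5 - 2.7237*u^4 + 0.6745*u^3 - 23.101*u^2 - 3.2284*u + 2.296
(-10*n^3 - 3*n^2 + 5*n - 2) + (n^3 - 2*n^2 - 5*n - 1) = -9*n^3 - 5*n^2 - 3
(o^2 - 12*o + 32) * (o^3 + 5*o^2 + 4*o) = o^5 - 7*o^4 - 24*o^3 + 112*o^2 + 128*o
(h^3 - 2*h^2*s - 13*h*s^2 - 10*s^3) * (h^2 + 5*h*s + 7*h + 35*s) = h^5 + 3*h^4*s + 7*h^4 - 23*h^3*s^2 + 21*h^3*s - 75*h^2*s^3 - 161*h^2*s^2 - 50*h*s^4 - 525*h*s^3 - 350*s^4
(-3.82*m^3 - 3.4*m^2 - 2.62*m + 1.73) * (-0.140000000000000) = 0.5348*m^3 + 0.476*m^2 + 0.3668*m - 0.2422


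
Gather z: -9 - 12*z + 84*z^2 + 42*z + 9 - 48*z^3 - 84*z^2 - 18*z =-48*z^3 + 12*z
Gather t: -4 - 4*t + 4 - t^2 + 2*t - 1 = -t^2 - 2*t - 1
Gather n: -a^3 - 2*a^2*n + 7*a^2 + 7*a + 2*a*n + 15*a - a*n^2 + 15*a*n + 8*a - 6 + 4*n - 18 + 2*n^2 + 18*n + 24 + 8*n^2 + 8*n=-a^3 + 7*a^2 + 30*a + n^2*(10 - a) + n*(-2*a^2 + 17*a + 30)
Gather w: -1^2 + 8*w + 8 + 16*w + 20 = 24*w + 27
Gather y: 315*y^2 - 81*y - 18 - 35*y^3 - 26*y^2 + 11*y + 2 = -35*y^3 + 289*y^2 - 70*y - 16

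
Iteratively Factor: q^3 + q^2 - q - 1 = (q - 1)*(q^2 + 2*q + 1) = (q - 1)*(q + 1)*(q + 1)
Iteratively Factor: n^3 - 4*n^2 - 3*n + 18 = (n - 3)*(n^2 - n - 6) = (n - 3)^2*(n + 2)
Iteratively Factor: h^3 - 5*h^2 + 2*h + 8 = (h + 1)*(h^2 - 6*h + 8) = (h - 2)*(h + 1)*(h - 4)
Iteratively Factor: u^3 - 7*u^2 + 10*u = (u)*(u^2 - 7*u + 10) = u*(u - 5)*(u - 2)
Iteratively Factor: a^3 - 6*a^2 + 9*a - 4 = (a - 1)*(a^2 - 5*a + 4) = (a - 1)^2*(a - 4)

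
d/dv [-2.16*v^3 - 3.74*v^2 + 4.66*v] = -6.48*v^2 - 7.48*v + 4.66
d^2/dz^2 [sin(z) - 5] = -sin(z)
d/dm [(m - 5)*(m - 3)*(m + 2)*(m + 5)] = 4*m^3 - 3*m^2 - 62*m + 25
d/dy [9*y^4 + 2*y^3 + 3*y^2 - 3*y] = 36*y^3 + 6*y^2 + 6*y - 3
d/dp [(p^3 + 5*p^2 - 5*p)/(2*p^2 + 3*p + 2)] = (2*p^4 + 6*p^3 + 31*p^2 + 20*p - 10)/(4*p^4 + 12*p^3 + 17*p^2 + 12*p + 4)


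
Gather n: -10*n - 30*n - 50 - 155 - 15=-40*n - 220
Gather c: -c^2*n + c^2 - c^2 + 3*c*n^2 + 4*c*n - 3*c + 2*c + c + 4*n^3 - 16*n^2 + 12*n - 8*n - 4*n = -c^2*n + c*(3*n^2 + 4*n) + 4*n^3 - 16*n^2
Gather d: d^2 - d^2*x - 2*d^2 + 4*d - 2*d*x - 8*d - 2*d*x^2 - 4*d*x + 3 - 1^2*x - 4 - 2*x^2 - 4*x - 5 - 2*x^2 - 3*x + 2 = d^2*(-x - 1) + d*(-2*x^2 - 6*x - 4) - 4*x^2 - 8*x - 4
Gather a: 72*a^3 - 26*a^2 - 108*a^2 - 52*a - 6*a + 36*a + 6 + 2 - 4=72*a^3 - 134*a^2 - 22*a + 4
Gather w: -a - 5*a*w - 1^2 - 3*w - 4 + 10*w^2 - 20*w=-a + 10*w^2 + w*(-5*a - 23) - 5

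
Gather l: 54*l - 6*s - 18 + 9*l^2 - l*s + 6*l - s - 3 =9*l^2 + l*(60 - s) - 7*s - 21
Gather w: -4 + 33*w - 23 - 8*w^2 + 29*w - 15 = -8*w^2 + 62*w - 42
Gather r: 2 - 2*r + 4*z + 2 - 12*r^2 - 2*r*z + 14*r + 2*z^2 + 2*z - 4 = -12*r^2 + r*(12 - 2*z) + 2*z^2 + 6*z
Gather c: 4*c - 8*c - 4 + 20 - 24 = -4*c - 8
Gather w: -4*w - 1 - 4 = -4*w - 5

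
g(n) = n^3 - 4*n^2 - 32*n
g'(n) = 3*n^2 - 8*n - 32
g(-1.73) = 38.21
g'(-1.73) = -9.18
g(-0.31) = 9.51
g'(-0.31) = -29.23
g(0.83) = -28.74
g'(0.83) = -36.57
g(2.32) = -83.28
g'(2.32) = -34.41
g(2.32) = -83.28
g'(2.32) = -34.41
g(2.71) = -96.19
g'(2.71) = -31.65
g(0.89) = -30.94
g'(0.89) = -36.74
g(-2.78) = 36.56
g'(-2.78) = 13.43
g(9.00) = 117.00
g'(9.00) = 139.00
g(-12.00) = -1920.00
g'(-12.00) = 496.00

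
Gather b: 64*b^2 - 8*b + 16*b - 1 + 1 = 64*b^2 + 8*b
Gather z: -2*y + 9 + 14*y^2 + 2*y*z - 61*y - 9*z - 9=14*y^2 - 63*y + z*(2*y - 9)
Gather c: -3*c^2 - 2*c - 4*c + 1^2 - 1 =-3*c^2 - 6*c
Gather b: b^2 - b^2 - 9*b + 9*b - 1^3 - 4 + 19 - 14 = 0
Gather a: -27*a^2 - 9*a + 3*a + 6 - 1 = -27*a^2 - 6*a + 5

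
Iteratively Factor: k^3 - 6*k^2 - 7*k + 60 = (k + 3)*(k^2 - 9*k + 20) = (k - 5)*(k + 3)*(k - 4)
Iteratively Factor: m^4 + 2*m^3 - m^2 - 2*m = (m)*(m^3 + 2*m^2 - m - 2) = m*(m + 2)*(m^2 - 1) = m*(m + 1)*(m + 2)*(m - 1)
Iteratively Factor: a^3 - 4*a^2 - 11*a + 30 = (a - 5)*(a^2 + a - 6) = (a - 5)*(a - 2)*(a + 3)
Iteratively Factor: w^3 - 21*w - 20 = (w - 5)*(w^2 + 5*w + 4) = (w - 5)*(w + 4)*(w + 1)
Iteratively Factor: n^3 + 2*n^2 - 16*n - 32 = (n - 4)*(n^2 + 6*n + 8) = (n - 4)*(n + 2)*(n + 4)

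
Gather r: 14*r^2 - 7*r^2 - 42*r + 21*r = 7*r^2 - 21*r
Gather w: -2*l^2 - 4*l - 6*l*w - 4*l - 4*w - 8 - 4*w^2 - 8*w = -2*l^2 - 8*l - 4*w^2 + w*(-6*l - 12) - 8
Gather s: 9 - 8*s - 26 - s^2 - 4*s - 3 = -s^2 - 12*s - 20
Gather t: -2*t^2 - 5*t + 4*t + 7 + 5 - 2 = -2*t^2 - t + 10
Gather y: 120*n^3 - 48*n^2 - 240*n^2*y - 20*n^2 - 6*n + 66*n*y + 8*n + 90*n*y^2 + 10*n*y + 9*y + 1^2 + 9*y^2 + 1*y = 120*n^3 - 68*n^2 + 2*n + y^2*(90*n + 9) + y*(-240*n^2 + 76*n + 10) + 1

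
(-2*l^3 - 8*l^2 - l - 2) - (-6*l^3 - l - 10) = 4*l^3 - 8*l^2 + 8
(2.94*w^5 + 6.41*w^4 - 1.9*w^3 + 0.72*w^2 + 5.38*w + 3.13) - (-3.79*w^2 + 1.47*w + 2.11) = 2.94*w^5 + 6.41*w^4 - 1.9*w^3 + 4.51*w^2 + 3.91*w + 1.02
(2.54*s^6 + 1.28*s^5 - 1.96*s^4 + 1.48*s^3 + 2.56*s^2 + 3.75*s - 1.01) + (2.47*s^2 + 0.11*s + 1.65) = 2.54*s^6 + 1.28*s^5 - 1.96*s^4 + 1.48*s^3 + 5.03*s^2 + 3.86*s + 0.64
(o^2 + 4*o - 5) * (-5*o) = -5*o^3 - 20*o^2 + 25*o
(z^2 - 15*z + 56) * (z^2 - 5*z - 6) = z^4 - 20*z^3 + 125*z^2 - 190*z - 336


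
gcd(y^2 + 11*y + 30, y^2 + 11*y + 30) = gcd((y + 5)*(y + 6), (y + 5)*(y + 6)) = y^2 + 11*y + 30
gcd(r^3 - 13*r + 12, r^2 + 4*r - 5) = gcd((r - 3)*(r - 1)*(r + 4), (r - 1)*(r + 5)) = r - 1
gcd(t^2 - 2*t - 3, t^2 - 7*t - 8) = t + 1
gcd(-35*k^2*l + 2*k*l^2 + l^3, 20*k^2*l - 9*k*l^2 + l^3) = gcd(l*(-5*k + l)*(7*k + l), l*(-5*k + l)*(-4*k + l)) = 5*k*l - l^2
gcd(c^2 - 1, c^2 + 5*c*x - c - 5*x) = c - 1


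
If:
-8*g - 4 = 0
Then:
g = -1/2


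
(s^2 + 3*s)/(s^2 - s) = (s + 3)/(s - 1)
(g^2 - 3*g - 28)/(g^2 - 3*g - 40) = (-g^2 + 3*g + 28)/(-g^2 + 3*g + 40)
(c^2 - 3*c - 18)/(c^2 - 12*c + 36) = (c + 3)/(c - 6)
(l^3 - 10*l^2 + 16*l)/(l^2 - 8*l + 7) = l*(l^2 - 10*l + 16)/(l^2 - 8*l + 7)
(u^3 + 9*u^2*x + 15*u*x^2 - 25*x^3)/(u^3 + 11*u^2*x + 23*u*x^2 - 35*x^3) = (u + 5*x)/(u + 7*x)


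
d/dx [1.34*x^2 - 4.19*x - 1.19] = 2.68*x - 4.19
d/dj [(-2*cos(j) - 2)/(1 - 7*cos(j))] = 16*sin(j)/(7*cos(j) - 1)^2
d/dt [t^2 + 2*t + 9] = 2*t + 2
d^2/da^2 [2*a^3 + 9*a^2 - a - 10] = 12*a + 18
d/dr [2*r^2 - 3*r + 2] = 4*r - 3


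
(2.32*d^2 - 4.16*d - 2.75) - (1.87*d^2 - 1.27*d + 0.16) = 0.45*d^2 - 2.89*d - 2.91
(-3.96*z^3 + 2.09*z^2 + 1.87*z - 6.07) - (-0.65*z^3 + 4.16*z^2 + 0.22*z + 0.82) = -3.31*z^3 - 2.07*z^2 + 1.65*z - 6.89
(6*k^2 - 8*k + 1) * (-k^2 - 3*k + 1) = -6*k^4 - 10*k^3 + 29*k^2 - 11*k + 1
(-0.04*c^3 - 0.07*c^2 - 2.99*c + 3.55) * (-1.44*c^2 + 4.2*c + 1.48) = 0.0576*c^5 - 0.0672*c^4 + 3.9524*c^3 - 17.7736*c^2 + 10.4848*c + 5.254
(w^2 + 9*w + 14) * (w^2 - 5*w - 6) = w^4 + 4*w^3 - 37*w^2 - 124*w - 84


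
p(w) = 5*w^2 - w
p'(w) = 10*w - 1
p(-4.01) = 84.41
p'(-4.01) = -41.10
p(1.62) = 11.50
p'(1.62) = 15.20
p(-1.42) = 11.50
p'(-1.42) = -15.20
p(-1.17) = 8.01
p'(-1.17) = -12.70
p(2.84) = 37.49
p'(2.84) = 27.40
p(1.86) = 15.44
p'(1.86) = 17.60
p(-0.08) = 0.11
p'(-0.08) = -1.80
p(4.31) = 88.57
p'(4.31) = 42.10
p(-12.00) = 732.00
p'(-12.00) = -121.00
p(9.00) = 396.00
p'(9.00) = 89.00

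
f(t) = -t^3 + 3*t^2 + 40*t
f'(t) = -3*t^2 + 6*t + 40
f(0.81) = 33.84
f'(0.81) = 42.89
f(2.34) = 97.21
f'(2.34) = 37.61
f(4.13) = 145.93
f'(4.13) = 13.61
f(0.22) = 8.93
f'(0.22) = 41.17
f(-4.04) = -46.70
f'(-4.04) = -33.20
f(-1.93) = -58.84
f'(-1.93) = 17.25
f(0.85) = 35.55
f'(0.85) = 42.93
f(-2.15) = -62.19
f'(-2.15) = 13.23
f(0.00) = 0.00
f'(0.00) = 40.00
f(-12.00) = 1680.00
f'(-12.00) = -464.00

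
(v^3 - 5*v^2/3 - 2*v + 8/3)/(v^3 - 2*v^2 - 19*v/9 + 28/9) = 3*(v - 2)/(3*v - 7)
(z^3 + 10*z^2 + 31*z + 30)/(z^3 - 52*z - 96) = (z^2 + 8*z + 15)/(z^2 - 2*z - 48)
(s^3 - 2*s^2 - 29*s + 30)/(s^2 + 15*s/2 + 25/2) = 2*(s^2 - 7*s + 6)/(2*s + 5)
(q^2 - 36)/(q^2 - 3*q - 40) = (36 - q^2)/(-q^2 + 3*q + 40)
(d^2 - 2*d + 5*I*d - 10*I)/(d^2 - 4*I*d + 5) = (d^2 + d*(-2 + 5*I) - 10*I)/(d^2 - 4*I*d + 5)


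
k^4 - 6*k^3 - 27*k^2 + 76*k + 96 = (k - 8)*(k - 3)*(k + 1)*(k + 4)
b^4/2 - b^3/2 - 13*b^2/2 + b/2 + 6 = (b/2 + 1/2)*(b - 4)*(b - 1)*(b + 3)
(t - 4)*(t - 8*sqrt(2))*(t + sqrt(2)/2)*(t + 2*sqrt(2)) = t^4 - 11*sqrt(2)*t^3/2 - 4*t^3 - 38*t^2 + 22*sqrt(2)*t^2 - 16*sqrt(2)*t + 152*t + 64*sqrt(2)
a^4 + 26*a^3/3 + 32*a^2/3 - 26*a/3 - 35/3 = (a - 1)*(a + 1)*(a + 5/3)*(a + 7)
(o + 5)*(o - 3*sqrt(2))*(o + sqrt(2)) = o^3 - 2*sqrt(2)*o^2 + 5*o^2 - 10*sqrt(2)*o - 6*o - 30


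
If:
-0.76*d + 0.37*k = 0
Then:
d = 0.486842105263158*k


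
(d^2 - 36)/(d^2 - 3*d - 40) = (36 - d^2)/(-d^2 + 3*d + 40)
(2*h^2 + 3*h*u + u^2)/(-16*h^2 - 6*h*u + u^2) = (h + u)/(-8*h + u)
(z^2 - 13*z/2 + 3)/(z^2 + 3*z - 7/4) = 2*(z - 6)/(2*z + 7)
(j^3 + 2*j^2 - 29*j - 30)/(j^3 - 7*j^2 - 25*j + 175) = (j^2 + 7*j + 6)/(j^2 - 2*j - 35)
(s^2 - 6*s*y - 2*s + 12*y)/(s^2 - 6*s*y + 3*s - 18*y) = (s - 2)/(s + 3)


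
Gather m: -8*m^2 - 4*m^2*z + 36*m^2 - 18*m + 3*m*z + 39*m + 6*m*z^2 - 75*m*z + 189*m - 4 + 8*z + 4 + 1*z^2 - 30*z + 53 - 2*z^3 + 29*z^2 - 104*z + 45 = m^2*(28 - 4*z) + m*(6*z^2 - 72*z + 210) - 2*z^3 + 30*z^2 - 126*z + 98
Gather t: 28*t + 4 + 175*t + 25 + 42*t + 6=245*t + 35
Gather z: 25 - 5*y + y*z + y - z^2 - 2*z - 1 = -4*y - z^2 + z*(y - 2) + 24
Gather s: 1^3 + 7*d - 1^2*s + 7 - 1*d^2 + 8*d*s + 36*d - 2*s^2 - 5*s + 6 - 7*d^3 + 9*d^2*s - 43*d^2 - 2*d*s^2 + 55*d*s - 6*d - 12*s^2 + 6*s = -7*d^3 - 44*d^2 + 37*d + s^2*(-2*d - 14) + s*(9*d^2 + 63*d) + 14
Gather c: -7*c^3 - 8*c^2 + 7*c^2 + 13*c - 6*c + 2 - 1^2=-7*c^3 - c^2 + 7*c + 1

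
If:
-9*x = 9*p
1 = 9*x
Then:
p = -1/9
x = 1/9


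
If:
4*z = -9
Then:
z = -9/4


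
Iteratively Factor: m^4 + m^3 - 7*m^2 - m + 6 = (m - 1)*(m^3 + 2*m^2 - 5*m - 6) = (m - 1)*(m + 1)*(m^2 + m - 6) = (m - 2)*(m - 1)*(m + 1)*(m + 3)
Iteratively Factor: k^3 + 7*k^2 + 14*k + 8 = (k + 1)*(k^2 + 6*k + 8) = (k + 1)*(k + 2)*(k + 4)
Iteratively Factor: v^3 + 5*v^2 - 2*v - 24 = (v + 3)*(v^2 + 2*v - 8) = (v - 2)*(v + 3)*(v + 4)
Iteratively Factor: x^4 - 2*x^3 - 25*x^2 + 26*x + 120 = (x - 3)*(x^3 + x^2 - 22*x - 40) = (x - 3)*(x + 4)*(x^2 - 3*x - 10) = (x - 3)*(x + 2)*(x + 4)*(x - 5)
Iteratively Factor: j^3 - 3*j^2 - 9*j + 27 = (j + 3)*(j^2 - 6*j + 9) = (j - 3)*(j + 3)*(j - 3)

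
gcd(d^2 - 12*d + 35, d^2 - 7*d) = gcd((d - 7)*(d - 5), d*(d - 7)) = d - 7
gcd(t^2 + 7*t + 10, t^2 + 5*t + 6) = t + 2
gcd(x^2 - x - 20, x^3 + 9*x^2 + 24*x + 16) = x + 4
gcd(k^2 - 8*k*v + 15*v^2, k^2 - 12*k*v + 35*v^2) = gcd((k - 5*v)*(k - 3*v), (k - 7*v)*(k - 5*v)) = -k + 5*v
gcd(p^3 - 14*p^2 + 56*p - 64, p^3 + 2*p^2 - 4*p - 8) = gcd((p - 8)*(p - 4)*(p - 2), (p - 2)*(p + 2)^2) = p - 2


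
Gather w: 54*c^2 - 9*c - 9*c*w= 54*c^2 - 9*c*w - 9*c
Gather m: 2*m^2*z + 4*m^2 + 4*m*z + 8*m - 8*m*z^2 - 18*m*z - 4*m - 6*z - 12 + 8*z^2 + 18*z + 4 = m^2*(2*z + 4) + m*(-8*z^2 - 14*z + 4) + 8*z^2 + 12*z - 8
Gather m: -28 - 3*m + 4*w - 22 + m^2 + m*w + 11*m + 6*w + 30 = m^2 + m*(w + 8) + 10*w - 20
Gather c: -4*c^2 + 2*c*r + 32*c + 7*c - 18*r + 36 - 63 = -4*c^2 + c*(2*r + 39) - 18*r - 27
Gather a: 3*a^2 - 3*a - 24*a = 3*a^2 - 27*a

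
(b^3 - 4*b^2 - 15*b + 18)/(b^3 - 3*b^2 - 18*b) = (b - 1)/b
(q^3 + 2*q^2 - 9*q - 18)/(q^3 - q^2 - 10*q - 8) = (q^2 - 9)/(q^2 - 3*q - 4)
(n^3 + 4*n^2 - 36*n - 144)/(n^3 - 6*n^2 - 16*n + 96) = (n + 6)/(n - 4)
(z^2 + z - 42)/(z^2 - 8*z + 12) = (z + 7)/(z - 2)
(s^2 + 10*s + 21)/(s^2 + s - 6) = (s + 7)/(s - 2)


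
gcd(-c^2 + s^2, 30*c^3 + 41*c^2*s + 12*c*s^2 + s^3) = c + s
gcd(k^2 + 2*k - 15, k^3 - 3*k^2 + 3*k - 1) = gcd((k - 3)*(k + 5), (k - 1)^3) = 1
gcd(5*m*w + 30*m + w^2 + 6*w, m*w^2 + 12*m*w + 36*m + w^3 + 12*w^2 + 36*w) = w + 6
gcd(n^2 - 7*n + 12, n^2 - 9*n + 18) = n - 3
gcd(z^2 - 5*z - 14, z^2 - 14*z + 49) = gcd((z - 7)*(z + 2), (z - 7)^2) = z - 7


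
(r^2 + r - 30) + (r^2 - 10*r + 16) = 2*r^2 - 9*r - 14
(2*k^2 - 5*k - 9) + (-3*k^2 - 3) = -k^2 - 5*k - 12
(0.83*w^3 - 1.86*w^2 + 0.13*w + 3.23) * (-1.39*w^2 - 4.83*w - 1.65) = -1.1537*w^5 - 1.4235*w^4 + 7.4336*w^3 - 2.0486*w^2 - 15.8154*w - 5.3295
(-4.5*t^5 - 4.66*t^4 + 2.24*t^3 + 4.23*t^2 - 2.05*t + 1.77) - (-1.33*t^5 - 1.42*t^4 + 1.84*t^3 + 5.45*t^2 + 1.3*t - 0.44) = -3.17*t^5 - 3.24*t^4 + 0.4*t^3 - 1.22*t^2 - 3.35*t + 2.21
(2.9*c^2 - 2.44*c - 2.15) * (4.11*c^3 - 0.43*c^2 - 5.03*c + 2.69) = 11.919*c^5 - 11.2754*c^4 - 22.3743*c^3 + 20.9987*c^2 + 4.2509*c - 5.7835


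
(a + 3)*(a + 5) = a^2 + 8*a + 15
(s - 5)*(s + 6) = s^2 + s - 30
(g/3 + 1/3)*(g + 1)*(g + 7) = g^3/3 + 3*g^2 + 5*g + 7/3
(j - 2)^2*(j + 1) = j^3 - 3*j^2 + 4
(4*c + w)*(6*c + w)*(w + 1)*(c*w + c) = 24*c^3*w^2 + 48*c^3*w + 24*c^3 + 10*c^2*w^3 + 20*c^2*w^2 + 10*c^2*w + c*w^4 + 2*c*w^3 + c*w^2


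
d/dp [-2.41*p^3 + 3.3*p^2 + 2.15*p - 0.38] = -7.23*p^2 + 6.6*p + 2.15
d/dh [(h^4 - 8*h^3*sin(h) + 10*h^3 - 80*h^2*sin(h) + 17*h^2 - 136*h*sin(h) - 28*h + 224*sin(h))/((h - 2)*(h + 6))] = 2*(-4*h^5*cos(h) + h^5 - 4*h^4*sin(h) - 56*h^4*cos(h) + 11*h^4 - 32*h^3*sin(h) - 180*h^3*cos(h) + 16*h^3 + 52*h^2*sin(h) + 320*h^2*cos(h) - 132*h^2 + 736*h*sin(h) + 1264*h*cos(h) - 204*h + 368*sin(h) - 1344*cos(h) + 168)/(h^4 + 8*h^3 - 8*h^2 - 96*h + 144)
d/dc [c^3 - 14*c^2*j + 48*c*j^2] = 3*c^2 - 28*c*j + 48*j^2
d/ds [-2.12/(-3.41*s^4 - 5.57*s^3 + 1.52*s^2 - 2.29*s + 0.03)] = (-28.9168*s^3 - 35.4252*s^2 + 6.4448*s - 4.8548)/(3.41*s^4 + 5.57*s^3 - 1.52*s^2 + 2.29*s - 0.03)^2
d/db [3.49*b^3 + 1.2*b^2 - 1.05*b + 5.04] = 10.47*b^2 + 2.4*b - 1.05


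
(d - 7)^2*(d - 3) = d^3 - 17*d^2 + 91*d - 147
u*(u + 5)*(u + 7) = u^3 + 12*u^2 + 35*u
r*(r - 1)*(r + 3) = r^3 + 2*r^2 - 3*r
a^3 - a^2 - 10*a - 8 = (a - 4)*(a + 1)*(a + 2)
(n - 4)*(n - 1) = n^2 - 5*n + 4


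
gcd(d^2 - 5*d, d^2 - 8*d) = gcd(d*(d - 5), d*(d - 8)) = d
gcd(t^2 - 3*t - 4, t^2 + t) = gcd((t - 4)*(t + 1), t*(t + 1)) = t + 1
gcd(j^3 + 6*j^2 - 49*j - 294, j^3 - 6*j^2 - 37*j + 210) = j^2 - j - 42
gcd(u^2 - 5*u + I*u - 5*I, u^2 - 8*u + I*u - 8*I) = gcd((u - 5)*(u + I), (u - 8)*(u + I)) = u + I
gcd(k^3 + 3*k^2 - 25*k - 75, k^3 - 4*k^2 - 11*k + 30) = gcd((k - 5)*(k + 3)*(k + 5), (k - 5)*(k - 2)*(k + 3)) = k^2 - 2*k - 15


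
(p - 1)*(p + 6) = p^2 + 5*p - 6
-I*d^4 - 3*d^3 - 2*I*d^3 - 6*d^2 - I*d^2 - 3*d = d*(d + 1)*(d - 3*I)*(-I*d - I)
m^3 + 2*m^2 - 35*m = m*(m - 5)*(m + 7)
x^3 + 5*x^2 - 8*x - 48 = (x - 3)*(x + 4)^2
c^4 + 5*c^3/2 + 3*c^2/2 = c^2*(c + 1)*(c + 3/2)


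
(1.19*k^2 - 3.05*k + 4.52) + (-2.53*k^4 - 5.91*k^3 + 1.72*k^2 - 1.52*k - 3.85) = -2.53*k^4 - 5.91*k^3 + 2.91*k^2 - 4.57*k + 0.669999999999999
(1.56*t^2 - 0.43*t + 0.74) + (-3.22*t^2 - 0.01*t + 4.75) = -1.66*t^2 - 0.44*t + 5.49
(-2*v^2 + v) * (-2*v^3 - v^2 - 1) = 4*v^5 - v^3 + 2*v^2 - v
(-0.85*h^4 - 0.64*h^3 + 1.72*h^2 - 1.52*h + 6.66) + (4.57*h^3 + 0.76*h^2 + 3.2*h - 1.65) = -0.85*h^4 + 3.93*h^3 + 2.48*h^2 + 1.68*h + 5.01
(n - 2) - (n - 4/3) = -2/3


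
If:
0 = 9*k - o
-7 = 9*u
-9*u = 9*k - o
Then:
No Solution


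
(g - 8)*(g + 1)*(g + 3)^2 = g^4 - g^3 - 41*g^2 - 111*g - 72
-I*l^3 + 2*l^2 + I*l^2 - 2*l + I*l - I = (l + I)^2*(-I*l + I)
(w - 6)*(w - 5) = w^2 - 11*w + 30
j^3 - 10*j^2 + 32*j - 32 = (j - 4)^2*(j - 2)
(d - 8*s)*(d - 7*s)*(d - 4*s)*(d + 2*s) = d^4 - 17*d^3*s + 78*d^2*s^2 + 8*d*s^3 - 448*s^4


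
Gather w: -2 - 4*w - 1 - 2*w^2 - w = -2*w^2 - 5*w - 3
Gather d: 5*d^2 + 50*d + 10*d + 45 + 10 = 5*d^2 + 60*d + 55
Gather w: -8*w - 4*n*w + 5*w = w*(-4*n - 3)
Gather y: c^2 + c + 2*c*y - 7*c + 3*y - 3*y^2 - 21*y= c^2 - 6*c - 3*y^2 + y*(2*c - 18)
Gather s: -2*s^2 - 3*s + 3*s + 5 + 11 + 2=18 - 2*s^2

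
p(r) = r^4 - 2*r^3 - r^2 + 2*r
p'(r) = 4*r^3 - 6*r^2 - 2*r + 2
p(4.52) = 221.32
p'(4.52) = 239.76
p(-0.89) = -0.53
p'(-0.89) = -3.79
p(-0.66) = -0.99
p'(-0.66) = -0.44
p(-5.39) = 1117.37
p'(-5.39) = -787.90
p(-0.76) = -0.89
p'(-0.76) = -1.70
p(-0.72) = -0.94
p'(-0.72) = -1.16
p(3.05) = 26.59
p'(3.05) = 53.58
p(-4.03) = 370.37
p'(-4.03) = -349.19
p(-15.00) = 57120.00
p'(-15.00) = -14818.00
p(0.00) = 0.00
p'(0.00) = 2.00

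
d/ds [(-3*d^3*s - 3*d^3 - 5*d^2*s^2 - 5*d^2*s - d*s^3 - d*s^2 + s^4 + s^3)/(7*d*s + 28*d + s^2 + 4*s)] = ((7*d + 2*s + 4)*(3*d^3*s + 3*d^3 + 5*d^2*s^2 + 5*d^2*s + d*s^3 + d*s^2 - s^4 - s^3) + (7*d*s + 28*d + s^2 + 4*s)*(-3*d^3 - 10*d^2*s - 5*d^2 - 3*d*s^2 - 2*d*s + 4*s^3 + 3*s^2))/(7*d*s + 28*d + s^2 + 4*s)^2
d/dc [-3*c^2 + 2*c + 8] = 2 - 6*c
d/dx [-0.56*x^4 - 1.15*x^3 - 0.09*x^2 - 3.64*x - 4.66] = -2.24*x^3 - 3.45*x^2 - 0.18*x - 3.64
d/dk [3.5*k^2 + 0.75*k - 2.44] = 7.0*k + 0.75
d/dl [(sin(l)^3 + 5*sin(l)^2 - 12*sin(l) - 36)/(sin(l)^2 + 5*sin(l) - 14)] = (sin(l)^4 + 10*sin(l)^3 - 5*sin(l)^2 - 68*sin(l) + 348)*cos(l)/((sin(l) - 2)^2*(sin(l) + 7)^2)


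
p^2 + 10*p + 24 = (p + 4)*(p + 6)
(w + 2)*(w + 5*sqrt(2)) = w^2 + 2*w + 5*sqrt(2)*w + 10*sqrt(2)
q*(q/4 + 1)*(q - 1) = q^3/4 + 3*q^2/4 - q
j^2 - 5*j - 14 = (j - 7)*(j + 2)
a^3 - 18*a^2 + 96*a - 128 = (a - 8)^2*(a - 2)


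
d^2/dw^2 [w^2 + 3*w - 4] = 2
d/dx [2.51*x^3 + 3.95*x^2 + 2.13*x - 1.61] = 7.53*x^2 + 7.9*x + 2.13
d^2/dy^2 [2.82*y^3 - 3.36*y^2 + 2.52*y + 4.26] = 16.92*y - 6.72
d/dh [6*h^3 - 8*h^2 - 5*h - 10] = 18*h^2 - 16*h - 5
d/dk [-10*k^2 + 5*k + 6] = 5 - 20*k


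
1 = 1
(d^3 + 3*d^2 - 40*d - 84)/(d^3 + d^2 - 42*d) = (d + 2)/d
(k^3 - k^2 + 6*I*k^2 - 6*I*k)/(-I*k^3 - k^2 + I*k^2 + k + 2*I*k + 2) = k*(I*k^2 - k*(6 + I) + 6)/(k^3 - k^2*(1 + I) + k*(-2 + I) + 2*I)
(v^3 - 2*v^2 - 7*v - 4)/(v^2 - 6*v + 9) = (v^3 - 2*v^2 - 7*v - 4)/(v^2 - 6*v + 9)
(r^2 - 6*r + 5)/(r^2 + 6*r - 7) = (r - 5)/(r + 7)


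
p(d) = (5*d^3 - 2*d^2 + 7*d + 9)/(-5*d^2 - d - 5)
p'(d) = (10*d + 1)*(5*d^3 - 2*d^2 + 7*d + 9)/(-5*d^2 - d - 5)^2 + (15*d^2 - 4*d + 7)/(-5*d^2 - d - 5) = (-25*d^4 - 10*d^3 - 38*d^2 + 110*d - 26)/(25*d^4 + 10*d^3 + 51*d^2 + 10*d + 25)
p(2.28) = -2.22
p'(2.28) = -0.69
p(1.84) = -1.95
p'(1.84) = -0.53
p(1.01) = -1.73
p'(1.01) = 0.08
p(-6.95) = 7.58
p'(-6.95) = -1.00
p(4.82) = -4.41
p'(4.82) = -0.94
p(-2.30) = 2.69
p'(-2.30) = -1.25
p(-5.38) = 5.99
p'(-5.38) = -1.01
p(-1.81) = 2.04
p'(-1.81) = -1.46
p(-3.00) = 3.51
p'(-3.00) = -1.11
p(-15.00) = 15.62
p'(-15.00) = -1.00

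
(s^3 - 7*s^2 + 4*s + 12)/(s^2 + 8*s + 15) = (s^3 - 7*s^2 + 4*s + 12)/(s^2 + 8*s + 15)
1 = 1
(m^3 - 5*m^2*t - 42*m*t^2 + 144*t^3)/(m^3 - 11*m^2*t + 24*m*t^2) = (m + 6*t)/m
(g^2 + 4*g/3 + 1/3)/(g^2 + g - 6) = (g^2 + 4*g/3 + 1/3)/(g^2 + g - 6)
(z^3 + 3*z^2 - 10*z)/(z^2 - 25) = z*(z - 2)/(z - 5)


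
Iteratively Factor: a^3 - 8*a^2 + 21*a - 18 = (a - 2)*(a^2 - 6*a + 9) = (a - 3)*(a - 2)*(a - 3)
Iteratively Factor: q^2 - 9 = (q + 3)*(q - 3)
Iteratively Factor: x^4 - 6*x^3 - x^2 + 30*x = (x)*(x^3 - 6*x^2 - x + 30) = x*(x - 3)*(x^2 - 3*x - 10) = x*(x - 3)*(x + 2)*(x - 5)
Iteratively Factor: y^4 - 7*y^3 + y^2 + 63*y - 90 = (y - 2)*(y^3 - 5*y^2 - 9*y + 45) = (y - 3)*(y - 2)*(y^2 - 2*y - 15) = (y - 5)*(y - 3)*(y - 2)*(y + 3)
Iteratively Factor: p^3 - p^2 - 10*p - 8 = (p - 4)*(p^2 + 3*p + 2) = (p - 4)*(p + 2)*(p + 1)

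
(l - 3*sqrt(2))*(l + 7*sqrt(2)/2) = l^2 + sqrt(2)*l/2 - 21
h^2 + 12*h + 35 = (h + 5)*(h + 7)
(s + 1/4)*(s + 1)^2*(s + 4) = s^4 + 25*s^3/4 + 21*s^2/2 + 25*s/4 + 1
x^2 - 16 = (x - 4)*(x + 4)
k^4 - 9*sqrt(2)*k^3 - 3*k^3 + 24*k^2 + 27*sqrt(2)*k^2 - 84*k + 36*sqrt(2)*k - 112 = (k - 4)*(k + 1)*(k - 7*sqrt(2))*(k - 2*sqrt(2))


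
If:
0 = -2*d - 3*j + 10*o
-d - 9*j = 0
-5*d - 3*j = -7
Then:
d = 3/2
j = -1/6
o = 1/4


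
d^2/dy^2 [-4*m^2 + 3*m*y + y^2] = 2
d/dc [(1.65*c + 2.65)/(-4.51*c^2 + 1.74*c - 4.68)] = (7.4415*c^2 + 23.903*c - 12.333)/(20.3401*c^4 - 15.6948*c^3 + 45.2412*c^2 - 16.2864*c + 21.9024)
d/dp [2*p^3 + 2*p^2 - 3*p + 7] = 6*p^2 + 4*p - 3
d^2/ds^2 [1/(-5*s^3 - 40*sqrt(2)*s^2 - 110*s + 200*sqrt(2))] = 2*((3*s + 8*sqrt(2))*(s^3 + 8*sqrt(2)*s^2 + 22*s - 40*sqrt(2)) - (3*s^2 + 16*sqrt(2)*s + 22)^2)/(5*(s^3 + 8*sqrt(2)*s^2 + 22*s - 40*sqrt(2))^3)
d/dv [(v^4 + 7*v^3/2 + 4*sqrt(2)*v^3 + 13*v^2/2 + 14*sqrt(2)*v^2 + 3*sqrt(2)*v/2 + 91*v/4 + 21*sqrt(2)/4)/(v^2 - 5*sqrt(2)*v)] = (8*v^5 - 44*sqrt(2)*v^4 + 14*v^4 - 320*v^3 - 140*sqrt(2)*v^3 - 651*v^2 - 136*sqrt(2)*v^2 - 42*sqrt(2)*v + 210)/(4*v^2*(v^2 - 10*sqrt(2)*v + 50))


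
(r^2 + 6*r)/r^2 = (r + 6)/r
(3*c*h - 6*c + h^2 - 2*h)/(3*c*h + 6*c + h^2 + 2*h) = (h - 2)/(h + 2)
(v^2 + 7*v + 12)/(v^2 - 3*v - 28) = (v + 3)/(v - 7)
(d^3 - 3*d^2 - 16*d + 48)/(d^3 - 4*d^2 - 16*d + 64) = (d - 3)/(d - 4)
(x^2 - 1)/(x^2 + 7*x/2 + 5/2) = 2*(x - 1)/(2*x + 5)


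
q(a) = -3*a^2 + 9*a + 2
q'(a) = 9 - 6*a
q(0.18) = 3.52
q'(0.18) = 7.92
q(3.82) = -7.40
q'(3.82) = -13.92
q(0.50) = 5.75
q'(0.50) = 6.00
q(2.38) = 6.43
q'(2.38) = -5.28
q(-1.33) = -15.28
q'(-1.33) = 16.98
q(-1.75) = -22.94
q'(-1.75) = 19.50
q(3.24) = -0.33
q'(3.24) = -10.44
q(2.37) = 6.48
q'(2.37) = -5.22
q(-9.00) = -322.00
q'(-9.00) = 63.00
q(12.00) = -322.00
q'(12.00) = -63.00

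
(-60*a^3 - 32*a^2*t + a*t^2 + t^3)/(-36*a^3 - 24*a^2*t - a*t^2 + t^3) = (5*a + t)/(3*a + t)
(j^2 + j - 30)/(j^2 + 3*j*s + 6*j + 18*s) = (j - 5)/(j + 3*s)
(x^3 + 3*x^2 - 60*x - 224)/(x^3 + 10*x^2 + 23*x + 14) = (x^2 - 4*x - 32)/(x^2 + 3*x + 2)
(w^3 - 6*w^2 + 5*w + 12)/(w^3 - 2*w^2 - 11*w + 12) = (w^2 - 2*w - 3)/(w^2 + 2*w - 3)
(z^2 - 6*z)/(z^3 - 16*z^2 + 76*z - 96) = z/(z^2 - 10*z + 16)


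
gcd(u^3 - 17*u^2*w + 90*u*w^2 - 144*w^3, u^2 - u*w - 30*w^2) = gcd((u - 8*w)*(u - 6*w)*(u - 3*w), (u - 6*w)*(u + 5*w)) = u - 6*w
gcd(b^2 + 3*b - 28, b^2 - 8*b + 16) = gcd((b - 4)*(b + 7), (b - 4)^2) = b - 4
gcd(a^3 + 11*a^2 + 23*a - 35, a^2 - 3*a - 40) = a + 5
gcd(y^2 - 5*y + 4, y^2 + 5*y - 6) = y - 1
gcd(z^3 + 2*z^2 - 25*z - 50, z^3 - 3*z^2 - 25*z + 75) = z^2 - 25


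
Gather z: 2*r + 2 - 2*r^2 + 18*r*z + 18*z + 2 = -2*r^2 + 2*r + z*(18*r + 18) + 4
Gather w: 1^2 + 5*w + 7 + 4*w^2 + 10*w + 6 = 4*w^2 + 15*w + 14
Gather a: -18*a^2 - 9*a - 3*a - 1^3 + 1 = -18*a^2 - 12*a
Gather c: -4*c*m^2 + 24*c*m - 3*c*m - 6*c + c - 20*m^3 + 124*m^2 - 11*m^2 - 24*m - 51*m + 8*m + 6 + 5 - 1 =c*(-4*m^2 + 21*m - 5) - 20*m^3 + 113*m^2 - 67*m + 10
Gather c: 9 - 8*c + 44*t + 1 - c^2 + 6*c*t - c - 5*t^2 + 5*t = -c^2 + c*(6*t - 9) - 5*t^2 + 49*t + 10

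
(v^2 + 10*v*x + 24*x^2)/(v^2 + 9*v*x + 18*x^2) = (v + 4*x)/(v + 3*x)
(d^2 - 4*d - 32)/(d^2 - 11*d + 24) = (d + 4)/(d - 3)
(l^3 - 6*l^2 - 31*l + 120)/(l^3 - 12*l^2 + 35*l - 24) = (l + 5)/(l - 1)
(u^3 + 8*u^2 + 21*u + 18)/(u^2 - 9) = (u^2 + 5*u + 6)/(u - 3)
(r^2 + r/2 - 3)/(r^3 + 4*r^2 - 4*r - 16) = (r - 3/2)/(r^2 + 2*r - 8)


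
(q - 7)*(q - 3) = q^2 - 10*q + 21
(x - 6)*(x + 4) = x^2 - 2*x - 24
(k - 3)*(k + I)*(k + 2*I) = k^3 - 3*k^2 + 3*I*k^2 - 2*k - 9*I*k + 6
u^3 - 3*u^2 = u^2*(u - 3)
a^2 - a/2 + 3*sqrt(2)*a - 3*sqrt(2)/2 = (a - 1/2)*(a + 3*sqrt(2))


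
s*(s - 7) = s^2 - 7*s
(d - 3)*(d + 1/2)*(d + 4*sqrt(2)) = d^3 - 5*d^2/2 + 4*sqrt(2)*d^2 - 10*sqrt(2)*d - 3*d/2 - 6*sqrt(2)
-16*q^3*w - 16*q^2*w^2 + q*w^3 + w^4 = w*(-4*q + w)*(q + w)*(4*q + w)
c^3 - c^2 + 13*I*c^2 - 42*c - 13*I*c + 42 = (c - 1)*(c + 6*I)*(c + 7*I)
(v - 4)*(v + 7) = v^2 + 3*v - 28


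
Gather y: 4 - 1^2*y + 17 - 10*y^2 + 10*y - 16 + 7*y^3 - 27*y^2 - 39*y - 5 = 7*y^3 - 37*y^2 - 30*y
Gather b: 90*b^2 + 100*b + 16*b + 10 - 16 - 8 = 90*b^2 + 116*b - 14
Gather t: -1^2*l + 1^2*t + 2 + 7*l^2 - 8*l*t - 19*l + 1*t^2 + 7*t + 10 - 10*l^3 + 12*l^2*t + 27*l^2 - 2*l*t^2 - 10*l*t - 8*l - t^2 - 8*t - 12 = -10*l^3 + 34*l^2 - 2*l*t^2 - 28*l + t*(12*l^2 - 18*l)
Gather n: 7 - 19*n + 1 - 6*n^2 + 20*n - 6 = -6*n^2 + n + 2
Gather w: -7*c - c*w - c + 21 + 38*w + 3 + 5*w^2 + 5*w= -8*c + 5*w^2 + w*(43 - c) + 24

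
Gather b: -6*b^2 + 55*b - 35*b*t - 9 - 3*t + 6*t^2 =-6*b^2 + b*(55 - 35*t) + 6*t^2 - 3*t - 9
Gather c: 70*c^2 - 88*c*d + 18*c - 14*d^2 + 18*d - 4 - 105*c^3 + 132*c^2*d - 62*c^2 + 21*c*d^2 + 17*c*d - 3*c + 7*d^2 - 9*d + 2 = -105*c^3 + c^2*(132*d + 8) + c*(21*d^2 - 71*d + 15) - 7*d^2 + 9*d - 2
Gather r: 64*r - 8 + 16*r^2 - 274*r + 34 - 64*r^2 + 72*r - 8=-48*r^2 - 138*r + 18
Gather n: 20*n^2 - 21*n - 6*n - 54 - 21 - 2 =20*n^2 - 27*n - 77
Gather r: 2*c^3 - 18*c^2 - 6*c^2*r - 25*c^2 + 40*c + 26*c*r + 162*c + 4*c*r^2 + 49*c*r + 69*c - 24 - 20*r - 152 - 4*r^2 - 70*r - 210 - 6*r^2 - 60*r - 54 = 2*c^3 - 43*c^2 + 271*c + r^2*(4*c - 10) + r*(-6*c^2 + 75*c - 150) - 440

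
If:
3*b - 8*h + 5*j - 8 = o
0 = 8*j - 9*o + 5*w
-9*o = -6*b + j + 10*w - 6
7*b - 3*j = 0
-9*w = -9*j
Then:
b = 3/25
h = -299/360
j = 7/25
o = 91/225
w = 7/25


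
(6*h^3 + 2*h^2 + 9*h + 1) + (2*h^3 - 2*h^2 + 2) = 8*h^3 + 9*h + 3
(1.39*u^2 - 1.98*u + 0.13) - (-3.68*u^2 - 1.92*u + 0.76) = 5.07*u^2 - 0.0600000000000001*u - 0.63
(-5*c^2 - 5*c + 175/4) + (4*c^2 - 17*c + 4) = -c^2 - 22*c + 191/4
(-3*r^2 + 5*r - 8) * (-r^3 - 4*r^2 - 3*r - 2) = 3*r^5 + 7*r^4 - 3*r^3 + 23*r^2 + 14*r + 16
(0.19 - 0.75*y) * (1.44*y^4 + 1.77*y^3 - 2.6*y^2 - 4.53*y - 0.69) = -1.08*y^5 - 1.0539*y^4 + 2.2863*y^3 + 2.9035*y^2 - 0.3432*y - 0.1311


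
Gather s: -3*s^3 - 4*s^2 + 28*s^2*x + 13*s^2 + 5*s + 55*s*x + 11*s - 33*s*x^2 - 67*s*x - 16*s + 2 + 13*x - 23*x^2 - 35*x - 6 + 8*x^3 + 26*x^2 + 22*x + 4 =-3*s^3 + s^2*(28*x + 9) + s*(-33*x^2 - 12*x) + 8*x^3 + 3*x^2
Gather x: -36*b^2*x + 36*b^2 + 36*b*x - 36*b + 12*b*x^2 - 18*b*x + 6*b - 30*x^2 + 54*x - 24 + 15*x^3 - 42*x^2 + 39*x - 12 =36*b^2 - 30*b + 15*x^3 + x^2*(12*b - 72) + x*(-36*b^2 + 18*b + 93) - 36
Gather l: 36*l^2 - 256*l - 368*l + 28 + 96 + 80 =36*l^2 - 624*l + 204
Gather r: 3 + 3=6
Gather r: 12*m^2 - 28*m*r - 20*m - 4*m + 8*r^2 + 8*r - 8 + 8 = 12*m^2 - 24*m + 8*r^2 + r*(8 - 28*m)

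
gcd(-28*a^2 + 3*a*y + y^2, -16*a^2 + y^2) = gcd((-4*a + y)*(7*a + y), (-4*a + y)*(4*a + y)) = -4*a + y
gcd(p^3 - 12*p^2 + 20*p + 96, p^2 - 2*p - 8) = p + 2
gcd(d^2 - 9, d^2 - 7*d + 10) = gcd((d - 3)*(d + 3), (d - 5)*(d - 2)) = 1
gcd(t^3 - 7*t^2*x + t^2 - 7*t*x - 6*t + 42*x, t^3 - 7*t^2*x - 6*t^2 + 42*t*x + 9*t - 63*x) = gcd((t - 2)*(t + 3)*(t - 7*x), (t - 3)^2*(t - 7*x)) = -t + 7*x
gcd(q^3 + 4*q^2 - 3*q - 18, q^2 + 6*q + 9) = q^2 + 6*q + 9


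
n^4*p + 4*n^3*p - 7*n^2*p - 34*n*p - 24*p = (n - 3)*(n + 2)*(n + 4)*(n*p + p)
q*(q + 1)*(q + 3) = q^3 + 4*q^2 + 3*q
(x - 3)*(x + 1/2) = x^2 - 5*x/2 - 3/2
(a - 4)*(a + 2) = a^2 - 2*a - 8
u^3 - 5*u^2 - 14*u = u*(u - 7)*(u + 2)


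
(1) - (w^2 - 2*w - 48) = -w^2 + 2*w + 49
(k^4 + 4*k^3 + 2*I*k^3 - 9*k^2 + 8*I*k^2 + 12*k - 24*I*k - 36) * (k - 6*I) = k^5 + 4*k^4 - 4*I*k^4 + 3*k^3 - 16*I*k^3 + 60*k^2 + 30*I*k^2 - 180*k - 72*I*k + 216*I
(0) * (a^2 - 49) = 0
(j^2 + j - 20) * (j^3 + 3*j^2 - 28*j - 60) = j^5 + 4*j^4 - 45*j^3 - 148*j^2 + 500*j + 1200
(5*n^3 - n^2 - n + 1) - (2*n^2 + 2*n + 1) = 5*n^3 - 3*n^2 - 3*n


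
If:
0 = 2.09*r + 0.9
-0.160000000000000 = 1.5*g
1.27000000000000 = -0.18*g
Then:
No Solution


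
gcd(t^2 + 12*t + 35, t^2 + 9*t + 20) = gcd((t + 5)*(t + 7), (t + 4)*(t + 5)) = t + 5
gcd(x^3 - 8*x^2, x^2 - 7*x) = x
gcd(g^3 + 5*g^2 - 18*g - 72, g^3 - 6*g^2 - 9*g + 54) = g + 3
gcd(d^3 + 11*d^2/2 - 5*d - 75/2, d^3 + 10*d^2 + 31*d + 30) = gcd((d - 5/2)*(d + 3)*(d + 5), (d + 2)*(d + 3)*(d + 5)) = d^2 + 8*d + 15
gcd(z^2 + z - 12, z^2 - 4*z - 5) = 1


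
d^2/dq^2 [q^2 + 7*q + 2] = 2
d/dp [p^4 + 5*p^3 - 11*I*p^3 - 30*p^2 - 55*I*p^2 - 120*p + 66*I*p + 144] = 4*p^3 + p^2*(15 - 33*I) + p*(-60 - 110*I) - 120 + 66*I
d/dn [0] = 0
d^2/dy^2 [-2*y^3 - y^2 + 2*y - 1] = -12*y - 2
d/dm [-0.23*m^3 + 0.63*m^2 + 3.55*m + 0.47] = -0.69*m^2 + 1.26*m + 3.55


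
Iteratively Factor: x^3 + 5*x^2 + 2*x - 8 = (x - 1)*(x^2 + 6*x + 8) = (x - 1)*(x + 2)*(x + 4)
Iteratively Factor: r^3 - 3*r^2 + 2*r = (r - 2)*(r^2 - r) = (r - 2)*(r - 1)*(r)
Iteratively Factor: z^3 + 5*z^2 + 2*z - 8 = (z + 2)*(z^2 + 3*z - 4) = (z + 2)*(z + 4)*(z - 1)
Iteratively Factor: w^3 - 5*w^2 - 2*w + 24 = (w - 4)*(w^2 - w - 6) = (w - 4)*(w - 3)*(w + 2)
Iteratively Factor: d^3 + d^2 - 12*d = (d)*(d^2 + d - 12) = d*(d - 3)*(d + 4)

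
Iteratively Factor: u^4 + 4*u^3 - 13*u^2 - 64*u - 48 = (u + 4)*(u^3 - 13*u - 12) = (u - 4)*(u + 4)*(u^2 + 4*u + 3) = (u - 4)*(u + 1)*(u + 4)*(u + 3)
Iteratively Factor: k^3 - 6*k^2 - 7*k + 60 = (k + 3)*(k^2 - 9*k + 20) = (k - 5)*(k + 3)*(k - 4)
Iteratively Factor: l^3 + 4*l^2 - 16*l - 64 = (l + 4)*(l^2 - 16) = (l + 4)^2*(l - 4)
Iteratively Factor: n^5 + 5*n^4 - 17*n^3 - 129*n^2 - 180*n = (n + 4)*(n^4 + n^3 - 21*n^2 - 45*n) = (n - 5)*(n + 4)*(n^3 + 6*n^2 + 9*n) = (n - 5)*(n + 3)*(n + 4)*(n^2 + 3*n) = (n - 5)*(n + 3)^2*(n + 4)*(n)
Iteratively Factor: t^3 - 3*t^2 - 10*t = (t + 2)*(t^2 - 5*t) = t*(t + 2)*(t - 5)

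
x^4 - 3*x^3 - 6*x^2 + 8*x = x*(x - 4)*(x - 1)*(x + 2)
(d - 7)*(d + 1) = d^2 - 6*d - 7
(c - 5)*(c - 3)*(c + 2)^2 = c^4 - 4*c^3 - 13*c^2 + 28*c + 60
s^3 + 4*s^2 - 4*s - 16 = (s - 2)*(s + 2)*(s + 4)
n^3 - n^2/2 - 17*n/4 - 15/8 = (n - 5/2)*(n + 1/2)*(n + 3/2)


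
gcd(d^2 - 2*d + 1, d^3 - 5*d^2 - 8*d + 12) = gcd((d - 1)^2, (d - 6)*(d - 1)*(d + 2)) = d - 1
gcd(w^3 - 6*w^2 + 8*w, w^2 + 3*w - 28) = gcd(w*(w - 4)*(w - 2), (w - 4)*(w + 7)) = w - 4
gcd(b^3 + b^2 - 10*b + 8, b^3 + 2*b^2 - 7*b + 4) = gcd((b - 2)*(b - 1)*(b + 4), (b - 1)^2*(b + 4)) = b^2 + 3*b - 4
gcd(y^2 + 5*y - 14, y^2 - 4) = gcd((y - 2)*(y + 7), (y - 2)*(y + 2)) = y - 2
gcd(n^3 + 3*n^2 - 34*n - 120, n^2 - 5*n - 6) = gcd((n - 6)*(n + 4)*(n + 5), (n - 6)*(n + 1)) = n - 6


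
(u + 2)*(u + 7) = u^2 + 9*u + 14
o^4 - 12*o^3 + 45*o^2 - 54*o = o*(o - 6)*(o - 3)^2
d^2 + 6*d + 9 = (d + 3)^2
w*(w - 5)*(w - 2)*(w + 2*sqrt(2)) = w^4 - 7*w^3 + 2*sqrt(2)*w^3 - 14*sqrt(2)*w^2 + 10*w^2 + 20*sqrt(2)*w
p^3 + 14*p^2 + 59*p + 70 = (p + 2)*(p + 5)*(p + 7)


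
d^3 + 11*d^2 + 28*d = d*(d + 4)*(d + 7)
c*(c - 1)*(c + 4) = c^3 + 3*c^2 - 4*c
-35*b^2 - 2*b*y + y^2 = (-7*b + y)*(5*b + y)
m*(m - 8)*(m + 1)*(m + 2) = m^4 - 5*m^3 - 22*m^2 - 16*m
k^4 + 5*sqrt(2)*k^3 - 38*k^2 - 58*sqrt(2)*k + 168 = (k - 3*sqrt(2))*(k - sqrt(2))*(k + 2*sqrt(2))*(k + 7*sqrt(2))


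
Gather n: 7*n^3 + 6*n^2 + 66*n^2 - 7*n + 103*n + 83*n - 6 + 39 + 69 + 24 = 7*n^3 + 72*n^2 + 179*n + 126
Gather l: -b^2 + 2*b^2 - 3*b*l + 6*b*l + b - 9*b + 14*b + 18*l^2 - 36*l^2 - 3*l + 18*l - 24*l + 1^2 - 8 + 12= b^2 + 6*b - 18*l^2 + l*(3*b - 9) + 5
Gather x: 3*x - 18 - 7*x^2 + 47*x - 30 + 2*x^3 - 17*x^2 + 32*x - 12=2*x^3 - 24*x^2 + 82*x - 60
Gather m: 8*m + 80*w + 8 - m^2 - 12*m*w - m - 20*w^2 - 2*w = -m^2 + m*(7 - 12*w) - 20*w^2 + 78*w + 8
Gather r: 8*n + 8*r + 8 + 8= 8*n + 8*r + 16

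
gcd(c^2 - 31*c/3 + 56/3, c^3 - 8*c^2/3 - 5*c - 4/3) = 1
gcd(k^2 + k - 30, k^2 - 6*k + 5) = k - 5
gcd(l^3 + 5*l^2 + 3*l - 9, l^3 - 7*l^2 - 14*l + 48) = l + 3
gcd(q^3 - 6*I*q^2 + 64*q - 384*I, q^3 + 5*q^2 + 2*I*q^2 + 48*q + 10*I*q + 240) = q^2 + 2*I*q + 48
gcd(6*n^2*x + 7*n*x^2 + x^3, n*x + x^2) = n*x + x^2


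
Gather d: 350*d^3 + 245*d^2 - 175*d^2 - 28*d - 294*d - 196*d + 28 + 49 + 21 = 350*d^3 + 70*d^2 - 518*d + 98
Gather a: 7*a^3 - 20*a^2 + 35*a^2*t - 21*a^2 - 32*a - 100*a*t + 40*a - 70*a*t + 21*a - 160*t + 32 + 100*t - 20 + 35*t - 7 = 7*a^3 + a^2*(35*t - 41) + a*(29 - 170*t) - 25*t + 5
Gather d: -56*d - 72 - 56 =-56*d - 128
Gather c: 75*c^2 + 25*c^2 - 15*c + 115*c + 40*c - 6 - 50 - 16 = 100*c^2 + 140*c - 72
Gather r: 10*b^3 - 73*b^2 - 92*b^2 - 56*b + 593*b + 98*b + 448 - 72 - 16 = 10*b^3 - 165*b^2 + 635*b + 360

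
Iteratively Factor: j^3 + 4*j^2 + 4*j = (j)*(j^2 + 4*j + 4) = j*(j + 2)*(j + 2)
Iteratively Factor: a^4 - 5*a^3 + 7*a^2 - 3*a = (a)*(a^3 - 5*a^2 + 7*a - 3) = a*(a - 1)*(a^2 - 4*a + 3) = a*(a - 1)^2*(a - 3)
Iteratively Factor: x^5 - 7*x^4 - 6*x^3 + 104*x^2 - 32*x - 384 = (x - 4)*(x^4 - 3*x^3 - 18*x^2 + 32*x + 96) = (x - 4)*(x + 3)*(x^3 - 6*x^2 + 32) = (x - 4)^2*(x + 3)*(x^2 - 2*x - 8) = (x - 4)^2*(x + 2)*(x + 3)*(x - 4)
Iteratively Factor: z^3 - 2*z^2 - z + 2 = (z - 2)*(z^2 - 1) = (z - 2)*(z + 1)*(z - 1)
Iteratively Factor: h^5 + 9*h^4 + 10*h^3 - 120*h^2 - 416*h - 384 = (h + 2)*(h^4 + 7*h^3 - 4*h^2 - 112*h - 192) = (h + 2)*(h + 4)*(h^3 + 3*h^2 - 16*h - 48) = (h + 2)*(h + 3)*(h + 4)*(h^2 - 16) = (h - 4)*(h + 2)*(h + 3)*(h + 4)*(h + 4)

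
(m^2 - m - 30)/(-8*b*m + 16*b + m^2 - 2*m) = (-m^2 + m + 30)/(8*b*m - 16*b - m^2 + 2*m)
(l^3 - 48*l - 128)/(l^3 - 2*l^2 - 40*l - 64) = (l + 4)/(l + 2)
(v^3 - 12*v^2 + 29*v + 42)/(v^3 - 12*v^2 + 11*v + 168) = (v^2 - 5*v - 6)/(v^2 - 5*v - 24)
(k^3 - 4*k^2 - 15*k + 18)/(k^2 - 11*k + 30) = (k^2 + 2*k - 3)/(k - 5)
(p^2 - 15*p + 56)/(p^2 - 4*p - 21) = (p - 8)/(p + 3)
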